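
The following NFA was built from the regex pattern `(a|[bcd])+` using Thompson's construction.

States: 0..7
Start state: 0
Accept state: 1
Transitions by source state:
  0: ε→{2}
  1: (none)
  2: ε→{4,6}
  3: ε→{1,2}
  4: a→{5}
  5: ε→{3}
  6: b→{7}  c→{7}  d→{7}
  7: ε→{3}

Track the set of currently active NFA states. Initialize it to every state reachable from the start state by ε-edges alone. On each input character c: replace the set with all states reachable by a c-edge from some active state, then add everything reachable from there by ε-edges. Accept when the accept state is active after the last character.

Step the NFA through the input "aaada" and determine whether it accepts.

initial (ε-close {0}): {0,2,4,6}
'a' @ 1: {1,2,3,4,5,6}  ✓accept
'a' @ 2: {1,2,3,4,5,6}  ✓accept
'a' @ 3: {1,2,3,4,5,6}  ✓accept
'd' @ 4: {1,2,3,4,6,7}  ✓accept
'a' @ 5: {1,2,3,4,5,6}  ✓accept
end set {1,2,3,4,5,6} — state 1 in

Answer: ACCEPT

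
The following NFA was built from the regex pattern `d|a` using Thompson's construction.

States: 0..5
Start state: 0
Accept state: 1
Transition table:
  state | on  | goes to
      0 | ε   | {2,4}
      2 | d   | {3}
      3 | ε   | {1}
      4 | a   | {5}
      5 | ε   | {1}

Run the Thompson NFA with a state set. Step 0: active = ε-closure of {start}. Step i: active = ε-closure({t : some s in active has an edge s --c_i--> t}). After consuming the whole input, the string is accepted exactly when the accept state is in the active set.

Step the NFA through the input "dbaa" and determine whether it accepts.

Answer: REJECT

Derivation:
initial (ε-close {0}): {0,2,4}
'd' @ 1: {1,3}  (accept∈set)
'b' @ 2: {}  — dead — no transitions
rest 'aa' ignored (set empty)
final: {}; accept 1 not in set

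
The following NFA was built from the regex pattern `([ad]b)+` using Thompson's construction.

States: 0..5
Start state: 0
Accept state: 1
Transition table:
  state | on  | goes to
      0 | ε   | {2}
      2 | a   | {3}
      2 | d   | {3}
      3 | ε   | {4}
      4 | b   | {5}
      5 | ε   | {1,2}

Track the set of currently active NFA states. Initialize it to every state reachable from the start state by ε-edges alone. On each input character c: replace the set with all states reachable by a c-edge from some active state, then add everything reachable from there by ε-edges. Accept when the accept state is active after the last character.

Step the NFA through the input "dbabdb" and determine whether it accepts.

S₀ = ε-closure({0}) = {0,2}
'd' @ 1: {3,4}
'b' @ 2: {1,2,5}  (accept∈set)
'a' @ 3: {3,4}
'b' @ 4: {1,2,5}  (accept∈set)
'd' @ 5: {3,4}
'b' @ 6: {1,2,5}  (accept∈set)
end set {1,2,5} — state 1 in

Answer: ACCEPT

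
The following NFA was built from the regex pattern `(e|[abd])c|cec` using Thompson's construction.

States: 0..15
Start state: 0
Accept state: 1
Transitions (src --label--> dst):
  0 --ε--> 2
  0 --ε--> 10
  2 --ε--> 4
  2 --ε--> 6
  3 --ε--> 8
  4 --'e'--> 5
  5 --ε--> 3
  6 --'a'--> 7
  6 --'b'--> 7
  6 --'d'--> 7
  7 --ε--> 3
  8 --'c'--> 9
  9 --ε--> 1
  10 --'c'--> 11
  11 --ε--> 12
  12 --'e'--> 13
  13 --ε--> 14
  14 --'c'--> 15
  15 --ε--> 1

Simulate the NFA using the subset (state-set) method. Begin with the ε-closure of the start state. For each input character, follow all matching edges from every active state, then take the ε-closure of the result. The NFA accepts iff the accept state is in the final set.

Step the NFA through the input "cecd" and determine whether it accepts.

S₀ = ε-closure({0}) = {0,2,4,6,10}
'c' @ 1: {11,12}
'e' @ 2: {13,14}
'c' @ 3: {1,15}  [accepting]
'd' @ 4: {}  — dead — no transitions
end set {} — state 1 not in

Answer: REJECT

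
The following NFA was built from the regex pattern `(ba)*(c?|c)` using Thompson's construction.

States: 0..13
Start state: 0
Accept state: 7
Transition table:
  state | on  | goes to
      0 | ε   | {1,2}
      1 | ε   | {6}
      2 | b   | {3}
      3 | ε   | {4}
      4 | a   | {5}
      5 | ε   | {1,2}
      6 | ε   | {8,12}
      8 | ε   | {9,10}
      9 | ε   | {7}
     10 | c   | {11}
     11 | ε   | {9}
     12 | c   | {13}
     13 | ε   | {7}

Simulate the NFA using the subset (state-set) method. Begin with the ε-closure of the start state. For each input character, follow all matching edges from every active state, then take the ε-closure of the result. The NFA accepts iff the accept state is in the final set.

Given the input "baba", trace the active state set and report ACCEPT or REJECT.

S₀ = ε-closure({0}) = {0,1,2,6,7,8,9,10,12}
'b' @ 1: {3,4}
'a' @ 2: {1,2,5,6,7,8,9,10,12}  ✓accept
'b' @ 3: {3,4}
'a' @ 4: {1,2,5,6,7,8,9,10,12}  ✓accept
final: {1,2,5,6,7,8,9,10,12}; accept 7 in set

Answer: ACCEPT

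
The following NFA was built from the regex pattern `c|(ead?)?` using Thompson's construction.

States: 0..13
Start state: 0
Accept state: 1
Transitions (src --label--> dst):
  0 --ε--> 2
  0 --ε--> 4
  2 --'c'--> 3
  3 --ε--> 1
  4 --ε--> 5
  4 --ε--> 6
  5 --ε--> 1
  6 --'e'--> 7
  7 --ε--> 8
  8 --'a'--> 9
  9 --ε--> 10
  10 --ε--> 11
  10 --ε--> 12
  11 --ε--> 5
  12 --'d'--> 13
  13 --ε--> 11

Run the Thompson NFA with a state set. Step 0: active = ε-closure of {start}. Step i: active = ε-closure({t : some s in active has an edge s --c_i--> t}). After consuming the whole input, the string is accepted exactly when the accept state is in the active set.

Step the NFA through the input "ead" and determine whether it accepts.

S₀ = ε-closure({0}) = {0,1,2,4,5,6}
'e' @ 1: {7,8}
'a' @ 2: {1,5,9,10,11,12}  (accept∈set)
'd' @ 3: {1,5,11,13}  (accept∈set)
final: {1,5,11,13}; accept 1 in set

Answer: ACCEPT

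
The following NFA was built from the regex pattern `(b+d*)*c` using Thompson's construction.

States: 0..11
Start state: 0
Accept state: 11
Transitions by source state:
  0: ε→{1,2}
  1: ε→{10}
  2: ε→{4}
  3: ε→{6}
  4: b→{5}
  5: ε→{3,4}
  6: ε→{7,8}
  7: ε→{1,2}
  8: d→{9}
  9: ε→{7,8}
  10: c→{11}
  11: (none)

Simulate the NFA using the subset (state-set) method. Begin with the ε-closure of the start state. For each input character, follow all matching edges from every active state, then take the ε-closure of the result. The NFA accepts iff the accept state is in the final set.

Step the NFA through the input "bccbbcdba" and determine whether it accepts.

S₀ = ε-closure({0}) = {0,1,2,4,10}
'b' @ 1: {1,2,3,4,5,6,7,8,10}
'c' @ 2: {11}  ✓accept
'c' @ 3: {}  — no active states
rest 'bbcdba' ignored (set empty)
end set {} — state 11 not in

Answer: REJECT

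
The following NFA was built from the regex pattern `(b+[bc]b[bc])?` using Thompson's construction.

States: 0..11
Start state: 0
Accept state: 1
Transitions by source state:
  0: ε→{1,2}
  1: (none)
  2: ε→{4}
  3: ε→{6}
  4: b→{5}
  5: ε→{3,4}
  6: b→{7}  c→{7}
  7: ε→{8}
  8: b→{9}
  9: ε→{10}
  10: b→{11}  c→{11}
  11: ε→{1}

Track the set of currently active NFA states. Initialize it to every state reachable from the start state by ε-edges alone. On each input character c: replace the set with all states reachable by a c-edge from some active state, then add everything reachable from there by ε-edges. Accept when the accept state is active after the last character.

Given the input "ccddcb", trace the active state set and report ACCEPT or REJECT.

S₀ = ε-closure({0}) = {0,1,2,4}
'c' @ 1: {}  — dead — no transitions
rest 'cddcb' ignored (set empty)
end set {} — state 1 not in

Answer: REJECT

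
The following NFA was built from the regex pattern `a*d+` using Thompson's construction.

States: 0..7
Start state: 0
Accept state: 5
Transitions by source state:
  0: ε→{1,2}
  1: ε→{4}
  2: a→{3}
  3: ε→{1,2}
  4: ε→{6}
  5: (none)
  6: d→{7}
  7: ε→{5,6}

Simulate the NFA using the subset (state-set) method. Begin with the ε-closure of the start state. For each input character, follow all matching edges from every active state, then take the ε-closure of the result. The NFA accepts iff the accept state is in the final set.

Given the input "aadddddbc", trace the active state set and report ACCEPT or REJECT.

Answer: REJECT

Derivation:
start: ε-closure({0}) = {0,1,2,4,6}
'a' @ 1: {1,2,3,4,6}
'a' @ 2: {1,2,3,4,6}
'd' @ 3: {5,6,7}  ✓accept
'd' @ 4: {5,6,7}  ✓accept
'd' @ 5: {5,6,7}  ✓accept
'd' @ 6: {5,6,7}  ✓accept
'd' @ 7: {5,6,7}  ✓accept
'b' @ 8: {}  — no active states
rest 'c' ignored (set empty)
after full input: {}  (accept=5 not in)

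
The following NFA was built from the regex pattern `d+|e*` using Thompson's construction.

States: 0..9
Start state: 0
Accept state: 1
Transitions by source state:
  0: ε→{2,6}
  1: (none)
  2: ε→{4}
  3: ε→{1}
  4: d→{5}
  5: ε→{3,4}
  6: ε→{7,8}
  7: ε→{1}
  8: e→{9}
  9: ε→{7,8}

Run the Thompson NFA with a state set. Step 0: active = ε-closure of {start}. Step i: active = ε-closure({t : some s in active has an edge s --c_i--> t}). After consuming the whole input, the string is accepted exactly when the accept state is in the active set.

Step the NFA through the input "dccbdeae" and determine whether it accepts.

Answer: REJECT

Derivation:
initial (ε-close {0}): {0,1,2,4,6,7,8}
'd' @ 1: {1,3,4,5}  (accept∈set)
'c' @ 2: {}  — state set empty
rest 'cbdeae' ignored (set empty)
end set {} — state 1 not in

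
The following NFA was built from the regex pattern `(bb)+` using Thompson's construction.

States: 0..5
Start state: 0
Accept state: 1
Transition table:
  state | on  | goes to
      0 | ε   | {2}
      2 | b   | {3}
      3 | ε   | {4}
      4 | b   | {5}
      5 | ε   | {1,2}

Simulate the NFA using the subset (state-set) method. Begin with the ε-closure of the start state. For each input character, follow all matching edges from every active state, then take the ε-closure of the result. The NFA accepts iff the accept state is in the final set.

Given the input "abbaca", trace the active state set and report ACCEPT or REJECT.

Answer: REJECT

Derivation:
S₀ = ε-closure({0}) = {0,2}
'a' @ 1: {}  — dead — no transitions
rest 'bbaca' ignored (set empty)
after full input: {}  (accept=1 not in)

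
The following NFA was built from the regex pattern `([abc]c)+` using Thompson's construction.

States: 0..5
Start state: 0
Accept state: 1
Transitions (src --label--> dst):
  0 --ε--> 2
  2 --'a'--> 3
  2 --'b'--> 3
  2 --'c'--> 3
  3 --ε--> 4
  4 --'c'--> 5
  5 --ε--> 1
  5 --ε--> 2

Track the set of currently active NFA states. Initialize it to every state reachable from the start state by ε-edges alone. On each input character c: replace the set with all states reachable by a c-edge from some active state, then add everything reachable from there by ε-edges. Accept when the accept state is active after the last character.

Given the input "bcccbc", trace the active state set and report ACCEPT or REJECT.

initial (ε-close {0}): {0,2}
'b' @ 1: {3,4}
'c' @ 2: {1,2,5}  [accepting]
'c' @ 3: {3,4}
'c' @ 4: {1,2,5}  [accepting]
'b' @ 5: {3,4}
'c' @ 6: {1,2,5}  [accepting]
final: {1,2,5}; accept 1 in set

Answer: ACCEPT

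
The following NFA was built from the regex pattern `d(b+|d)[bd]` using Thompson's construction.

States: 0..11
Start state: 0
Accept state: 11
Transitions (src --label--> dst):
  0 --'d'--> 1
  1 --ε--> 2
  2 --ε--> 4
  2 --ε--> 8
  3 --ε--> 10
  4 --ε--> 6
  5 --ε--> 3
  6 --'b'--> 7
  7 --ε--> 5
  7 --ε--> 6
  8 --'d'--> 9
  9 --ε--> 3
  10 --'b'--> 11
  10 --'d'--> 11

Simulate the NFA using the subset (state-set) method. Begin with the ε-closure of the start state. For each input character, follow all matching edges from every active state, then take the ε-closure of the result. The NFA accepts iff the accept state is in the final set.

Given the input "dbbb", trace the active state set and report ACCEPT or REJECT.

start: ε-closure({0}) = {0}
'd' @ 1: {1,2,4,6,8}
'b' @ 2: {3,5,6,7,10}
'b' @ 3: {3,5,6,7,10,11}  ✓accept
'b' @ 4: {3,5,6,7,10,11}  ✓accept
after full input: {3,5,6,7,10,11}  (accept=11 in)

Answer: ACCEPT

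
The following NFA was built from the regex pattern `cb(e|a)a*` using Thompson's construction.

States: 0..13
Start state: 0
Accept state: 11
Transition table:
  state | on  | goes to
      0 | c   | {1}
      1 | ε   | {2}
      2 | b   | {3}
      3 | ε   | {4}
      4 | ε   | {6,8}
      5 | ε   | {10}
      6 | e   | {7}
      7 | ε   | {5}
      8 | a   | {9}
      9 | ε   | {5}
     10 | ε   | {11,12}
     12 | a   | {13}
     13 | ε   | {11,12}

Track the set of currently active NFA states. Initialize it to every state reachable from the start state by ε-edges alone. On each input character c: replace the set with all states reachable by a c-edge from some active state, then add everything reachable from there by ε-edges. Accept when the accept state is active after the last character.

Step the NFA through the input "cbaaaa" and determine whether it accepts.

start: ε-closure({0}) = {0}
'c' @ 1: {1,2}
'b' @ 2: {3,4,6,8}
'a' @ 3: {5,9,10,11,12}  [accepting]
'a' @ 4: {11,12,13}  [accepting]
'a' @ 5: {11,12,13}  [accepting]
'a' @ 6: {11,12,13}  [accepting]
final: {11,12,13}; accept 11 in set

Answer: ACCEPT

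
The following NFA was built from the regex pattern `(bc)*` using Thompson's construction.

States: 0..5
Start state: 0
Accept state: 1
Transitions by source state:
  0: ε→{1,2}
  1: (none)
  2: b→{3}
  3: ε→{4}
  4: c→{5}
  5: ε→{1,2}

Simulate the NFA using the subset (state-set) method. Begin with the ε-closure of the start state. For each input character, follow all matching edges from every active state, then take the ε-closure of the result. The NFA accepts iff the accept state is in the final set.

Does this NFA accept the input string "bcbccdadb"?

Answer: REJECT

Derivation:
S₀ = ε-closure({0}) = {0,1,2}
'b' @ 1: {3,4}
'c' @ 2: {1,2,5}  ✓accept
'b' @ 3: {3,4}
'c' @ 4: {1,2,5}  ✓accept
'c' @ 5: {}  — dead — no transitions
rest 'dadb' ignored (set empty)
after full input: {}  (accept=1 not in)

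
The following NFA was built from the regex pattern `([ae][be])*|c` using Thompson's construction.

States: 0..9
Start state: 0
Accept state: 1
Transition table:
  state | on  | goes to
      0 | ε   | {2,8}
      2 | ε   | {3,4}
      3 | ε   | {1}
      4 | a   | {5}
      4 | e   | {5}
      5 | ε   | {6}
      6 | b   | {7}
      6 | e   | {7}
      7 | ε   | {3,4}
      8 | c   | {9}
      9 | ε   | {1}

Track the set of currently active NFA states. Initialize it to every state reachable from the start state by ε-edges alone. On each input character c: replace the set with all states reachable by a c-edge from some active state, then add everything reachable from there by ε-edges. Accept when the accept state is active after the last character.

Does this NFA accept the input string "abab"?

Answer: ACCEPT

Derivation:
S₀ = ε-closure({0}) = {0,1,2,3,4,8}
'a' @ 1: {5,6}
'b' @ 2: {1,3,4,7}  ✓accept
'a' @ 3: {5,6}
'b' @ 4: {1,3,4,7}  ✓accept
end set {1,3,4,7} — state 1 in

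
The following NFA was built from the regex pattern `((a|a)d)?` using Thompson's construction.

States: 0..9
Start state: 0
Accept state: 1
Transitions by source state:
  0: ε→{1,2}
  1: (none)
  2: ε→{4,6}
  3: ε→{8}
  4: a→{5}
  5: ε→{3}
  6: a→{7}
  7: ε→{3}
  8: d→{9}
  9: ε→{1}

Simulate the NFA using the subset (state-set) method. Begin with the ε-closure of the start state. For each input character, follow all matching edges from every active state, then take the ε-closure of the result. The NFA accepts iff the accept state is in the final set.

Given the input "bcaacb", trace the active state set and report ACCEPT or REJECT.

start: ε-closure({0}) = {0,1,2,4,6}
'b' @ 1: {}  — dead — no transitions
rest 'caacb' ignored (set empty)
end set {} — state 1 not in

Answer: REJECT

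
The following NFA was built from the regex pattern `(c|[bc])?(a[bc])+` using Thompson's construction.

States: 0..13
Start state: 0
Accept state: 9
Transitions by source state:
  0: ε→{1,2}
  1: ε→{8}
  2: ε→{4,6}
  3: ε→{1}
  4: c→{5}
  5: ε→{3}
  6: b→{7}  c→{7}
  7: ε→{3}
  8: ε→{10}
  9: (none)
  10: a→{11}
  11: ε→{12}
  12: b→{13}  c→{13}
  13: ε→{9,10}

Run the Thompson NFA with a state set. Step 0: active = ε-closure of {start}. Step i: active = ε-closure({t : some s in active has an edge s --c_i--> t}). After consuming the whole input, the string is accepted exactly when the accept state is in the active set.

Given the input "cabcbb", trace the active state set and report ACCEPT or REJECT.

Answer: REJECT

Steps:
start: ε-closure({0}) = {0,1,2,4,6,8,10}
'c' @ 1: {1,3,5,7,8,10}
'a' @ 2: {11,12}
'b' @ 3: {9,10,13}  ✓accept
'c' @ 4: {}  — state set empty
rest 'bb' ignored (set empty)
final: {}; accept 9 not in set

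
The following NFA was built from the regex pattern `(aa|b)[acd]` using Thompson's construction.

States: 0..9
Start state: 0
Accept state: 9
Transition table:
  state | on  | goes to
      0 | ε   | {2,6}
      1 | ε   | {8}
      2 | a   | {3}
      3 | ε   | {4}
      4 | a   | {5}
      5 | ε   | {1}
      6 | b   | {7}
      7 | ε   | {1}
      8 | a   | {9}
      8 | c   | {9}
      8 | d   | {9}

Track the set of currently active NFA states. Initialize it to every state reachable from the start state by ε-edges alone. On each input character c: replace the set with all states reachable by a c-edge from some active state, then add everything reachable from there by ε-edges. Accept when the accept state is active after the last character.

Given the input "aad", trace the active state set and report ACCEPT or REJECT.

start: ε-closure({0}) = {0,2,6}
'a' @ 1: {3,4}
'a' @ 2: {1,5,8}
'd' @ 3: {9}  ✓accept
end set {9} — state 9 in

Answer: ACCEPT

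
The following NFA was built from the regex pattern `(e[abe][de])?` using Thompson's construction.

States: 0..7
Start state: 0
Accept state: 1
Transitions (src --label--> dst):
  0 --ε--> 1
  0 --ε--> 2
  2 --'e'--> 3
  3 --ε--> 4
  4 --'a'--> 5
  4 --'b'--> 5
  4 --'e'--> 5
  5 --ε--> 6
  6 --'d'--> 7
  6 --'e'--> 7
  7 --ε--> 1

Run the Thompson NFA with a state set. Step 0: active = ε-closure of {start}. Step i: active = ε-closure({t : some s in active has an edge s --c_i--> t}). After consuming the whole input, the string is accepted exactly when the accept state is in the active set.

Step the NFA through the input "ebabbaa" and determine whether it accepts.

Answer: REJECT

Trace:
initial (ε-close {0}): {0,1,2}
'e' @ 1: {3,4}
'b' @ 2: {5,6}
'a' @ 3: {}  — no active states
rest 'bbaa' ignored (set empty)
after full input: {}  (accept=1 not in)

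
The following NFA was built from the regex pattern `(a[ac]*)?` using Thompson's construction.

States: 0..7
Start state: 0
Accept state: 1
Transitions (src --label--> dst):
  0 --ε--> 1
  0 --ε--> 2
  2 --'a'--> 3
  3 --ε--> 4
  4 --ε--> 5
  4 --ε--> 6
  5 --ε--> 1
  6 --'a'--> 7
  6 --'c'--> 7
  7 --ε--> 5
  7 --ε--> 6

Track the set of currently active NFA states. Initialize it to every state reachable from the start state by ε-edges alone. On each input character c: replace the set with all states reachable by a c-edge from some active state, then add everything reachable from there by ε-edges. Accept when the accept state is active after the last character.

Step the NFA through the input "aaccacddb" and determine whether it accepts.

Answer: REJECT

Derivation:
S₀ = ε-closure({0}) = {0,1,2}
'a' @ 1: {1,3,4,5,6}  [accepting]
'a' @ 2: {1,5,6,7}  [accepting]
'c' @ 3: {1,5,6,7}  [accepting]
'c' @ 4: {1,5,6,7}  [accepting]
'a' @ 5: {1,5,6,7}  [accepting]
'c' @ 6: {1,5,6,7}  [accepting]
'd' @ 7: {}  — no active states
rest 'db' ignored (set empty)
final: {}; accept 1 not in set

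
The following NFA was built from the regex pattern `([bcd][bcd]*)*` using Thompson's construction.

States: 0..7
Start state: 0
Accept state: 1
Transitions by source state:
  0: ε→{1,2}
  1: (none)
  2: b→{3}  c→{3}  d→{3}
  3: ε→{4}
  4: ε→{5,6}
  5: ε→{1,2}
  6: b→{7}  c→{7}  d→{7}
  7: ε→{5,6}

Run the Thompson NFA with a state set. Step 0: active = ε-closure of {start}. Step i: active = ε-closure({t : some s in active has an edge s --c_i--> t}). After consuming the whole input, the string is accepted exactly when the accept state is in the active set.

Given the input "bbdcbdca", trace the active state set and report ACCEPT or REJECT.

start: ε-closure({0}) = {0,1,2}
'b' @ 1: {1,2,3,4,5,6}  ✓accept
'b' @ 2: {1,2,3,4,5,6,7}  ✓accept
'd' @ 3: {1,2,3,4,5,6,7}  ✓accept
'c' @ 4: {1,2,3,4,5,6,7}  ✓accept
'b' @ 5: {1,2,3,4,5,6,7}  ✓accept
'd' @ 6: {1,2,3,4,5,6,7}  ✓accept
'c' @ 7: {1,2,3,4,5,6,7}  ✓accept
'a' @ 8: {}  — no active states
final: {}; accept 1 not in set

Answer: REJECT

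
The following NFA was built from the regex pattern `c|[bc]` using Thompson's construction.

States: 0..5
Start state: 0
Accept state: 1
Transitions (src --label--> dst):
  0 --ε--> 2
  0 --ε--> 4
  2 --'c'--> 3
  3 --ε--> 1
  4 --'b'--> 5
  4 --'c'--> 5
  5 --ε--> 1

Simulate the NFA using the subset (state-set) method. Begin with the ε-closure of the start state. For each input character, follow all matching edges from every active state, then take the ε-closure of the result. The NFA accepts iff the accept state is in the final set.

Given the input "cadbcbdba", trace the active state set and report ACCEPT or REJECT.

initial (ε-close {0}): {0,2,4}
'c' @ 1: {1,3,5}  ✓accept
'a' @ 2: {}  — state set empty
rest 'dbcbdba' ignored (set empty)
end set {} — state 1 not in

Answer: REJECT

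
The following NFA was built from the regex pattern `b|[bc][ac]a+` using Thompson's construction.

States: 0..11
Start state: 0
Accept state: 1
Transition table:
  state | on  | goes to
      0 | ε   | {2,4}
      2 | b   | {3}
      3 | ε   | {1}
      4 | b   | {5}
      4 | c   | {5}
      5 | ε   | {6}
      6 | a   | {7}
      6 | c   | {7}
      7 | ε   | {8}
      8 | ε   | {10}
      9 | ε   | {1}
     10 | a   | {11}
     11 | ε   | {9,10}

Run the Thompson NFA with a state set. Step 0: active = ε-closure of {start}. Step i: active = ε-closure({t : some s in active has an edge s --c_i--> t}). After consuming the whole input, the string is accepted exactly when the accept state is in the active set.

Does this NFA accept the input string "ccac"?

Answer: REJECT

Trace:
initial (ε-close {0}): {0,2,4}
'c' @ 1: {5,6}
'c' @ 2: {7,8,10}
'a' @ 3: {1,9,10,11}  (accept∈set)
'c' @ 4: {}  — no active states
after full input: {}  (accept=1 not in)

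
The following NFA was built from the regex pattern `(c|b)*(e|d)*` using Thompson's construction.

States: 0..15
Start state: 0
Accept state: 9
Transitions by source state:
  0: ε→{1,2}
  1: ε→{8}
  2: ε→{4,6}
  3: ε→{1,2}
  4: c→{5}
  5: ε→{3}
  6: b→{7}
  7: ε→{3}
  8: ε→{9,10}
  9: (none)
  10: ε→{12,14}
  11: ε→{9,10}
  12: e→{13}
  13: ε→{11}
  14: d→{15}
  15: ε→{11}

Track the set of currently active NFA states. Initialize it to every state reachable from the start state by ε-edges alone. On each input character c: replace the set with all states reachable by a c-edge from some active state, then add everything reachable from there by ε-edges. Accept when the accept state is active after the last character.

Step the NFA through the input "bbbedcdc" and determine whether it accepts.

Answer: REJECT

Steps:
S₀ = ε-closure({0}) = {0,1,2,4,6,8,9,10,12,14}
'b' @ 1: {1,2,3,4,6,7,8,9,10,12,14}  [accepting]
'b' @ 2: {1,2,3,4,6,7,8,9,10,12,14}  [accepting]
'b' @ 3: {1,2,3,4,6,7,8,9,10,12,14}  [accepting]
'e' @ 4: {9,10,11,12,13,14}  [accepting]
'd' @ 5: {9,10,11,12,14,15}  [accepting]
'c' @ 6: {}  — no active states
rest 'dc' ignored (set empty)
final: {}; accept 9 not in set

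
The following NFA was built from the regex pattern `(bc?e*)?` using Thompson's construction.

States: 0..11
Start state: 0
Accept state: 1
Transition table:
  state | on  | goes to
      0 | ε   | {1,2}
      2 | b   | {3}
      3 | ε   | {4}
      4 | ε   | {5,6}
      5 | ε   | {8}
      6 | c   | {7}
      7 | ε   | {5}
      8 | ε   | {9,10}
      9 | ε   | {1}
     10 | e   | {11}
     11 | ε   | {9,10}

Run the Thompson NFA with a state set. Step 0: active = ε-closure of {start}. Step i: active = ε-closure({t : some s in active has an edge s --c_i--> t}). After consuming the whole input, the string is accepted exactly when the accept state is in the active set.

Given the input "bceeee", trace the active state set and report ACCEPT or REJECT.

initial (ε-close {0}): {0,1,2}
'b' @ 1: {1,3,4,5,6,8,9,10}  [accepting]
'c' @ 2: {1,5,7,8,9,10}  [accepting]
'e' @ 3: {1,9,10,11}  [accepting]
'e' @ 4: {1,9,10,11}  [accepting]
'e' @ 5: {1,9,10,11}  [accepting]
'e' @ 6: {1,9,10,11}  [accepting]
after full input: {1,9,10,11}  (accept=1 in)

Answer: ACCEPT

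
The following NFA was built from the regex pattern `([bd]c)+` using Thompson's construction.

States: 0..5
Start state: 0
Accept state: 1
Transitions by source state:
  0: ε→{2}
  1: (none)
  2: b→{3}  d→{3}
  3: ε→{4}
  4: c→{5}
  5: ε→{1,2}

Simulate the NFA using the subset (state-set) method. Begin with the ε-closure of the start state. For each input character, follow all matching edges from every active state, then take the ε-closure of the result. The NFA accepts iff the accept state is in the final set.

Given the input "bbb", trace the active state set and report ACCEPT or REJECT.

initial (ε-close {0}): {0,2}
'b' @ 1: {3,4}
'b' @ 2: {}  — no active states
rest 'b' ignored (set empty)
end set {} — state 1 not in

Answer: REJECT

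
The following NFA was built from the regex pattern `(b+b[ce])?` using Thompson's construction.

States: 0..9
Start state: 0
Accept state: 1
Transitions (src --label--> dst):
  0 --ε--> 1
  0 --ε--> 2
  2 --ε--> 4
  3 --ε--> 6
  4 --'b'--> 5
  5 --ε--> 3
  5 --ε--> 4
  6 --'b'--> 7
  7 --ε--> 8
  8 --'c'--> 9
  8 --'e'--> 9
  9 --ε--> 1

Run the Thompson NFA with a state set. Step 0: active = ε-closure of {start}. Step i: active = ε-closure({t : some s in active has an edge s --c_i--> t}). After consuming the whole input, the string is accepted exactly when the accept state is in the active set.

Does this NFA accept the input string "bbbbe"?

Answer: ACCEPT

Derivation:
start: ε-closure({0}) = {0,1,2,4}
'b' @ 1: {3,4,5,6}
'b' @ 2: {3,4,5,6,7,8}
'b' @ 3: {3,4,5,6,7,8}
'b' @ 4: {3,4,5,6,7,8}
'e' @ 5: {1,9}  [accepting]
after full input: {1,9}  (accept=1 in)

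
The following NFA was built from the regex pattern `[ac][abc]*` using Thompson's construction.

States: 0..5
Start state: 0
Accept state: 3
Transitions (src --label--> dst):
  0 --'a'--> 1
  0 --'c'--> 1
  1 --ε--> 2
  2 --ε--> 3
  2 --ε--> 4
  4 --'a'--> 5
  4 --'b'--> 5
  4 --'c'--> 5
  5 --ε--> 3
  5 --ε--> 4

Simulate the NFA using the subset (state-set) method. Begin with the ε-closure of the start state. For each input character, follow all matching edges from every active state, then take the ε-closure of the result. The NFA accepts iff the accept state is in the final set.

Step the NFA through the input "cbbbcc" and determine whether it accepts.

Answer: ACCEPT

Derivation:
initial (ε-close {0}): {0}
'c' @ 1: {1,2,3,4}  [accepting]
'b' @ 2: {3,4,5}  [accepting]
'b' @ 3: {3,4,5}  [accepting]
'b' @ 4: {3,4,5}  [accepting]
'c' @ 5: {3,4,5}  [accepting]
'c' @ 6: {3,4,5}  [accepting]
after full input: {3,4,5}  (accept=3 in)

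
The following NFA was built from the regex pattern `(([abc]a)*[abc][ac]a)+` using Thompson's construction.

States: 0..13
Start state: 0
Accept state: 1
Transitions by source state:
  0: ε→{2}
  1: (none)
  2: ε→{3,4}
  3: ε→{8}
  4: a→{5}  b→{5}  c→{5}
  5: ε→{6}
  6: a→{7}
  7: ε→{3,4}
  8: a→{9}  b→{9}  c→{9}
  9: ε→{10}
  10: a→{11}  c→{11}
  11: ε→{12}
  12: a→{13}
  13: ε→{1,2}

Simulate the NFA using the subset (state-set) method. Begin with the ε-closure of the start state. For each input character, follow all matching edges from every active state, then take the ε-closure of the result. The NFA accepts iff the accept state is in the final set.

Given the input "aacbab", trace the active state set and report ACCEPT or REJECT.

Answer: REJECT

Trace:
initial (ε-close {0}): {0,2,3,4,8}
'a' @ 1: {5,6,9,10}
'a' @ 2: {3,4,7,8,11,12}
'c' @ 3: {5,6,9,10}
'b' @ 4: {}  — no active states
rest 'ab' ignored (set empty)
end set {} — state 1 not in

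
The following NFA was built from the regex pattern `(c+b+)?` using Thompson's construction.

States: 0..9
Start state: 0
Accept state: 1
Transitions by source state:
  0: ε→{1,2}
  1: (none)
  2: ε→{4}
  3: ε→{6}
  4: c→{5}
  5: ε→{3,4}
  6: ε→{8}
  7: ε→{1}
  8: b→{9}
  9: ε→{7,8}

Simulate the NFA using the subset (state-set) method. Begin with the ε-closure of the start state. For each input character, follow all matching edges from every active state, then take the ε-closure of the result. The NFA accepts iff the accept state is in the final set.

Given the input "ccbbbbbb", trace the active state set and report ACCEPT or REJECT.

initial (ε-close {0}): {0,1,2,4}
'c' @ 1: {3,4,5,6,8}
'c' @ 2: {3,4,5,6,8}
'b' @ 3: {1,7,8,9}  ✓accept
'b' @ 4: {1,7,8,9}  ✓accept
'b' @ 5: {1,7,8,9}  ✓accept
'b' @ 6: {1,7,8,9}  ✓accept
'b' @ 7: {1,7,8,9}  ✓accept
'b' @ 8: {1,7,8,9}  ✓accept
final: {1,7,8,9}; accept 1 in set

Answer: ACCEPT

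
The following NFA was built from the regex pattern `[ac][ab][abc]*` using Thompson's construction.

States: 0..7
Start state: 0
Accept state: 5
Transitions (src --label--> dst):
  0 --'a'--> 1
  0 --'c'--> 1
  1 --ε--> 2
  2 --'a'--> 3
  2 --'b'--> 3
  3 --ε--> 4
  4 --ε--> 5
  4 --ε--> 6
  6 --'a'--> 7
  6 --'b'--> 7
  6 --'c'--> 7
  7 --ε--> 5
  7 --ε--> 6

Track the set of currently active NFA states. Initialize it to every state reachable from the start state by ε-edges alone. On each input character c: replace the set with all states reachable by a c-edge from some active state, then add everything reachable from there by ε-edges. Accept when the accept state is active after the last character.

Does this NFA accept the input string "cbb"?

S₀ = ε-closure({0}) = {0}
'c' @ 1: {1,2}
'b' @ 2: {3,4,5,6}  (accept∈set)
'b' @ 3: {5,6,7}  (accept∈set)
after full input: {5,6,7}  (accept=5 in)

Answer: ACCEPT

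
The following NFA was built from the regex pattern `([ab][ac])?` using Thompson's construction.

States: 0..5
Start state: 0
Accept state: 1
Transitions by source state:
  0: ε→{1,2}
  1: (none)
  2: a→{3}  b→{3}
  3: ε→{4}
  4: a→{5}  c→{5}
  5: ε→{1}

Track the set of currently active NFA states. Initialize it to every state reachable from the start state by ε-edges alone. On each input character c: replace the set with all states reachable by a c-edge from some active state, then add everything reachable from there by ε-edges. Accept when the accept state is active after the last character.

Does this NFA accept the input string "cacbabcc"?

Answer: REJECT

Steps:
S₀ = ε-closure({0}) = {0,1,2}
'c' @ 1: {}  — state set empty
rest 'acbabcc' ignored (set empty)
end set {} — state 1 not in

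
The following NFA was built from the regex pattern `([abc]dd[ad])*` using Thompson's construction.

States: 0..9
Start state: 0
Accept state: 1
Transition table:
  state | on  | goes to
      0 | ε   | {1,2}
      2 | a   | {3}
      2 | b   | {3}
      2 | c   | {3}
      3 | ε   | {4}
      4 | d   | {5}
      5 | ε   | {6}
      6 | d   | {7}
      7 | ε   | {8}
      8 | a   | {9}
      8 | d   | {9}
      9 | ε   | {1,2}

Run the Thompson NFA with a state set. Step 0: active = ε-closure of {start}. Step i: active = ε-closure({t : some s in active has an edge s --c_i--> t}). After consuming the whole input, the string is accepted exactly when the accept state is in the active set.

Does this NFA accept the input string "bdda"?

S₀ = ε-closure({0}) = {0,1,2}
'b' @ 1: {3,4}
'd' @ 2: {5,6}
'd' @ 3: {7,8}
'a' @ 4: {1,2,9}  ✓accept
end set {1,2,9} — state 1 in

Answer: ACCEPT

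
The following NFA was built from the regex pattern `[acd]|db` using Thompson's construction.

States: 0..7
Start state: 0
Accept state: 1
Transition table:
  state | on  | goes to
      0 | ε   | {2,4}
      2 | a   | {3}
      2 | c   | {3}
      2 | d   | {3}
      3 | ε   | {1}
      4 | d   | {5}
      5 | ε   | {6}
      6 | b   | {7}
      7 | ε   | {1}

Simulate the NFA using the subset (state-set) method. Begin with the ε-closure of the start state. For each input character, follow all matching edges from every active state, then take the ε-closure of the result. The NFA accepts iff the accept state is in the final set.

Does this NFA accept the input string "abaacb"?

Answer: REJECT

Derivation:
start: ε-closure({0}) = {0,2,4}
'a' @ 1: {1,3}  [accepting]
'b' @ 2: {}  — no active states
rest 'aacb' ignored (set empty)
end set {} — state 1 not in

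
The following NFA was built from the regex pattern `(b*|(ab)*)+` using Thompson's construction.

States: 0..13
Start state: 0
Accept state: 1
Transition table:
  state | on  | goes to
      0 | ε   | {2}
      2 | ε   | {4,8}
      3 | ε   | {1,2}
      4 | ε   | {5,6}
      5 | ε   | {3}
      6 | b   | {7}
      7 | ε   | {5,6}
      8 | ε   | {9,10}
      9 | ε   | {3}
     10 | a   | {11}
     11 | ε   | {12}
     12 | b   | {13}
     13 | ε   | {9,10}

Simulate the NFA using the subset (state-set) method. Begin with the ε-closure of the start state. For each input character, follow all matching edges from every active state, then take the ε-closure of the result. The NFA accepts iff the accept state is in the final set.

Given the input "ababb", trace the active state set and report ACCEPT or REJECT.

start: ε-closure({0}) = {0,1,2,3,4,5,6,8,9,10}
'a' @ 1: {11,12}
'b' @ 2: {1,2,3,4,5,6,8,9,10,13}  ✓accept
'a' @ 3: {11,12}
'b' @ 4: {1,2,3,4,5,6,8,9,10,13}  ✓accept
'b' @ 5: {1,2,3,4,5,6,7,8,9,10}  ✓accept
final: {1,2,3,4,5,6,7,8,9,10}; accept 1 in set

Answer: ACCEPT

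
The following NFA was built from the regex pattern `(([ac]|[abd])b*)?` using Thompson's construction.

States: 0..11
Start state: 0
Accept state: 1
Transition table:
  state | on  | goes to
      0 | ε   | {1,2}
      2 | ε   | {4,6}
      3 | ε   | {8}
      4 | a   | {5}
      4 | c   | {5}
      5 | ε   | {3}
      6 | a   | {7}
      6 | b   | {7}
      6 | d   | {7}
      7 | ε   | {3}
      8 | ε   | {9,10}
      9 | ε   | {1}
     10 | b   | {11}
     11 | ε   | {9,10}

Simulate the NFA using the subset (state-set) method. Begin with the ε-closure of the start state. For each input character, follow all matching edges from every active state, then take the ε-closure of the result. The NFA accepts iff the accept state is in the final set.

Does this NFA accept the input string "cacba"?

Answer: REJECT

Steps:
initial (ε-close {0}): {0,1,2,4,6}
'c' @ 1: {1,3,5,8,9,10}  ✓accept
'a' @ 2: {}  — no active states
rest 'cba' ignored (set empty)
after full input: {}  (accept=1 not in)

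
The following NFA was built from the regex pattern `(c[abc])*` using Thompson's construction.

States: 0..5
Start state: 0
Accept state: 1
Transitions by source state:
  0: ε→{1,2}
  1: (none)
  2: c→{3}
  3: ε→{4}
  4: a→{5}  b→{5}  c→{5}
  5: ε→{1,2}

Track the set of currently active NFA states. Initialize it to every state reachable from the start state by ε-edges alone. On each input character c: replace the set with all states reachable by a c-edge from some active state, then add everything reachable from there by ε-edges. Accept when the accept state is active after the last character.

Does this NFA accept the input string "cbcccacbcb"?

start: ε-closure({0}) = {0,1,2}
'c' @ 1: {3,4}
'b' @ 2: {1,2,5}  ✓accept
'c' @ 3: {3,4}
'c' @ 4: {1,2,5}  ✓accept
'c' @ 5: {3,4}
'a' @ 6: {1,2,5}  ✓accept
'c' @ 7: {3,4}
'b' @ 8: {1,2,5}  ✓accept
'c' @ 9: {3,4}
'b' @ 10: {1,2,5}  ✓accept
final: {1,2,5}; accept 1 in set

Answer: ACCEPT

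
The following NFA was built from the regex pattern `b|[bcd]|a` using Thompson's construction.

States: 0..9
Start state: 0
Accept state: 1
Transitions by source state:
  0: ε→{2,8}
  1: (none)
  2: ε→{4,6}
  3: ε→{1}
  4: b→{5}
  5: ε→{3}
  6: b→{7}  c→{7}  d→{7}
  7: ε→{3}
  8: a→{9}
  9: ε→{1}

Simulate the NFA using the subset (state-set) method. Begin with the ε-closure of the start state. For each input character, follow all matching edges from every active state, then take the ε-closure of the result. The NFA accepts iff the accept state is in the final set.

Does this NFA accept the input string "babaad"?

start: ε-closure({0}) = {0,2,4,6,8}
'b' @ 1: {1,3,5,7}  [accepting]
'a' @ 2: {}  — no active states
rest 'baad' ignored (set empty)
end set {} — state 1 not in

Answer: REJECT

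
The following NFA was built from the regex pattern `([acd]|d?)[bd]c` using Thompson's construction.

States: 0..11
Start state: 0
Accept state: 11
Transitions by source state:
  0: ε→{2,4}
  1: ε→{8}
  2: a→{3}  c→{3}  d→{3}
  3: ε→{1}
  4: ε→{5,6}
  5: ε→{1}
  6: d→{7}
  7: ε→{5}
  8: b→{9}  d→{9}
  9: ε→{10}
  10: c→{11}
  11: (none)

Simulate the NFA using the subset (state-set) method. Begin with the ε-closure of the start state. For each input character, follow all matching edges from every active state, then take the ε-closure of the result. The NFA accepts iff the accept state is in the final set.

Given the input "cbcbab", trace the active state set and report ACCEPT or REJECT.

S₀ = ε-closure({0}) = {0,1,2,4,5,6,8}
'c' @ 1: {1,3,8}
'b' @ 2: {9,10}
'c' @ 3: {11}  (accept∈set)
'b' @ 4: {}  — dead — no transitions
rest 'ab' ignored (set empty)
end set {} — state 11 not in

Answer: REJECT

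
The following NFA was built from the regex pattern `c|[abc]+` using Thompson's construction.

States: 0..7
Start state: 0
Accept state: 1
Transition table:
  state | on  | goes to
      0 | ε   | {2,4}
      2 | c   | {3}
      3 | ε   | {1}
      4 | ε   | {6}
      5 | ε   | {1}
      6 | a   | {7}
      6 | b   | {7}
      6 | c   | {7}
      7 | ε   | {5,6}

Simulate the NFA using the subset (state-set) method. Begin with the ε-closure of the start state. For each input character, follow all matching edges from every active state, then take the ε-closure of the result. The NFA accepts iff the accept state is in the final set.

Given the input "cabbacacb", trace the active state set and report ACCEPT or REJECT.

Answer: ACCEPT

Trace:
S₀ = ε-closure({0}) = {0,2,4,6}
'c' @ 1: {1,3,5,6,7}  (accept∈set)
'a' @ 2: {1,5,6,7}  (accept∈set)
'b' @ 3: {1,5,6,7}  (accept∈set)
'b' @ 4: {1,5,6,7}  (accept∈set)
'a' @ 5: {1,5,6,7}  (accept∈set)
'c' @ 6: {1,5,6,7}  (accept∈set)
'a' @ 7: {1,5,6,7}  (accept∈set)
'c' @ 8: {1,5,6,7}  (accept∈set)
'b' @ 9: {1,5,6,7}  (accept∈set)
after full input: {1,5,6,7}  (accept=1 in)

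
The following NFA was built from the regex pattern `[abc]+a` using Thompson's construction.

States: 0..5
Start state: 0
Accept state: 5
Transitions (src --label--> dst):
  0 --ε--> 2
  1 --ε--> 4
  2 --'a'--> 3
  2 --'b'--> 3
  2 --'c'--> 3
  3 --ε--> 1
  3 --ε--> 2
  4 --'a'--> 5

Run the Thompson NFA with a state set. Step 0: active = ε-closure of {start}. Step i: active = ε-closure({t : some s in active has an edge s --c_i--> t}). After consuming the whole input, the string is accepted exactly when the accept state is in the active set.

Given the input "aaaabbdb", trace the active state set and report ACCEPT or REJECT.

initial (ε-close {0}): {0,2}
'a' @ 1: {1,2,3,4}
'a' @ 2: {1,2,3,4,5}  [accepting]
'a' @ 3: {1,2,3,4,5}  [accepting]
'a' @ 4: {1,2,3,4,5}  [accepting]
'b' @ 5: {1,2,3,4}
'b' @ 6: {1,2,3,4}
'd' @ 7: {}  — dead — no transitions
rest 'b' ignored (set empty)
after full input: {}  (accept=5 not in)

Answer: REJECT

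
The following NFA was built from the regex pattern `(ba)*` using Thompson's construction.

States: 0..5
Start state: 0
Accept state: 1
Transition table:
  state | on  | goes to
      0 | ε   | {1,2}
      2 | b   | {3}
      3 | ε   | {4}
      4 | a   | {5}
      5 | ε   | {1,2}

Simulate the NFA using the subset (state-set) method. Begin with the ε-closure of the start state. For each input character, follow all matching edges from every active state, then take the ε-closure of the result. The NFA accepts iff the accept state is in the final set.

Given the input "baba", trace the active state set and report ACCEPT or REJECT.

Answer: ACCEPT

Steps:
initial (ε-close {0}): {0,1,2}
'b' @ 1: {3,4}
'a' @ 2: {1,2,5}  (accept∈set)
'b' @ 3: {3,4}
'a' @ 4: {1,2,5}  (accept∈set)
final: {1,2,5}; accept 1 in set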